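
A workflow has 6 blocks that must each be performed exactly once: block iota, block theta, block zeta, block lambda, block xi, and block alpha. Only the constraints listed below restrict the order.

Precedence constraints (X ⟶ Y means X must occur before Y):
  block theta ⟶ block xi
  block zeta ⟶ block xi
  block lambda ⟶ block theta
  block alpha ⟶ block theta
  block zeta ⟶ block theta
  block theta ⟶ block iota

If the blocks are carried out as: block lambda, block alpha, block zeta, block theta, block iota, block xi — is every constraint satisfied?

Every stated constraint is respected: block lambda sits at position 1, ahead of block theta at position 4, and each of the other listed pairs likewise has the predecessor earlier in the sequence.

Yes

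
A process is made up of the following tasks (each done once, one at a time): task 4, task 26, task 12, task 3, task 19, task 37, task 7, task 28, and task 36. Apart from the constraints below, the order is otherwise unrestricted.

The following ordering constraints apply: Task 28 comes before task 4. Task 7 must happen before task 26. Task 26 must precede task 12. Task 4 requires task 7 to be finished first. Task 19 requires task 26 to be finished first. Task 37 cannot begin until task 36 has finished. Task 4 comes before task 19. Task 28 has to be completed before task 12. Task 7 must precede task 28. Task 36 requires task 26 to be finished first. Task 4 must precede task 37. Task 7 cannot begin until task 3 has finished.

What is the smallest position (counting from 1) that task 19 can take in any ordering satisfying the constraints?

6

The tasks that are forced before task 19, directly or transitively, are task 4, task 26, task 3, task 7, task 28. That's 5 tasks.
So at minimum 5 tasks come before task 19, putting task 19 no earlier than position 6. That position is achievable by scheduling exactly those predecessors first.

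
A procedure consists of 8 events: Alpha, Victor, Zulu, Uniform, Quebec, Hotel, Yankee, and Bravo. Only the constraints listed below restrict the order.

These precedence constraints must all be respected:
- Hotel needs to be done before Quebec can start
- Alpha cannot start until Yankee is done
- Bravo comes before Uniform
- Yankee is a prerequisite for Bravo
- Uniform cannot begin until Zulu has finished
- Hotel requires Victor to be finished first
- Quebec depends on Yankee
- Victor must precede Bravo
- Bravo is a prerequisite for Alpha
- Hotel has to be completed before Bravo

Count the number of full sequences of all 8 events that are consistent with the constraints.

3 events have no prerequisites (Victor, Zulu, Yankee), so any of them could come first.
Enumerating by repeatedly choosing an available event (one whose prerequisites are all placed) gives 147 distinct complete orderings.

147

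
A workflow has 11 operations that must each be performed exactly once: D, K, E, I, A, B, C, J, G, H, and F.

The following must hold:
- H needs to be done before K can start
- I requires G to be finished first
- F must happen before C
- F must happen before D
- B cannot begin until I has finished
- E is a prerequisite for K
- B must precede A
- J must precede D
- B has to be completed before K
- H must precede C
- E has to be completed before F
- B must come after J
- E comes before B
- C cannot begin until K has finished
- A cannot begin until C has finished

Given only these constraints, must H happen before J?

No

Nothing in the constraints links H and J; they are unordered relative to each other.
A valid ordering placing J before H exists, so the answer is no.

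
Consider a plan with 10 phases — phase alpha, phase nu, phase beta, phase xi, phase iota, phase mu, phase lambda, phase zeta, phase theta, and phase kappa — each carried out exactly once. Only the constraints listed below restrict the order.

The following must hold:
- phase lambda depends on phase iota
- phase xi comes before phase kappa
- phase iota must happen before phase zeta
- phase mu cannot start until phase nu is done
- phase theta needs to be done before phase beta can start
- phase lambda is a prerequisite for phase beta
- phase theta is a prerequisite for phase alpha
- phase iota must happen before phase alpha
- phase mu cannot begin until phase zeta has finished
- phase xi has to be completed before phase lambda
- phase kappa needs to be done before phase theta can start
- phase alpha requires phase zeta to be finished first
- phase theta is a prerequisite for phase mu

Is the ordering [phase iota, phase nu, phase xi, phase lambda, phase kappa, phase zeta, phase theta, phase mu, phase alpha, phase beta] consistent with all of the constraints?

Every stated constraint is respected: phase iota sits at position 1, ahead of phase alpha at position 9, and each of the other listed pairs likewise has the predecessor earlier in the sequence.

Yes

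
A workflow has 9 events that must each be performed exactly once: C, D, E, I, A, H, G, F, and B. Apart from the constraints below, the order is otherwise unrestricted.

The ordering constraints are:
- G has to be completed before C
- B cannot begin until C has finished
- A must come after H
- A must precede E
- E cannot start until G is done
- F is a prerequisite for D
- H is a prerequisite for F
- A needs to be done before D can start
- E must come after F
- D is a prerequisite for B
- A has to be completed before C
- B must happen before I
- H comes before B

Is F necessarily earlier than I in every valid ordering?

Tracing the constraints gives a chain: F → D → B → I.
That forces F before I in every valid schedule.

Yes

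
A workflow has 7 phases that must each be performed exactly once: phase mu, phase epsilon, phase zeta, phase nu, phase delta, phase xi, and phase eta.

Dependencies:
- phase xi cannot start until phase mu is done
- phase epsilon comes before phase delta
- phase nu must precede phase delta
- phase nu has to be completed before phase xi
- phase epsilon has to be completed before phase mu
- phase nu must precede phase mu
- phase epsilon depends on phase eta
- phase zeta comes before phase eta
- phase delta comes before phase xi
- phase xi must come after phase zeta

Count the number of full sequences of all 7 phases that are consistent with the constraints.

2 phases have no prerequisites (phase zeta, phase nu), so any of them could come first.
Enumerating by repeatedly choosing an available phase (one whose prerequisites are all placed) gives 8 distinct complete orderings.

8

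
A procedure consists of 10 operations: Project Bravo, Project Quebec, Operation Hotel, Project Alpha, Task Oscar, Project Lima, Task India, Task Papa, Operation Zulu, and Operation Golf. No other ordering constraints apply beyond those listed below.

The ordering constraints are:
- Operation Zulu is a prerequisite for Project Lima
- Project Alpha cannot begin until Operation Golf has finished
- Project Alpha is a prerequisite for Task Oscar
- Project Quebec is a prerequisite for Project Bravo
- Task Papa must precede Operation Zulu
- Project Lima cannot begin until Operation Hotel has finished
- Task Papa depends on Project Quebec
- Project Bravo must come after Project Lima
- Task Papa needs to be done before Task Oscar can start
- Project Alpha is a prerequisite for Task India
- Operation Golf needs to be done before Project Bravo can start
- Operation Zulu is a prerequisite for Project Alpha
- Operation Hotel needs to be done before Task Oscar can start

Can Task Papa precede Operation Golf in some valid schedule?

Nothing in the constraints forces Operation Golf before Task Papa — there is no chain from Operation Golf to Task Papa.
That means at least one valid schedule has Task Papa before Operation Golf.

Yes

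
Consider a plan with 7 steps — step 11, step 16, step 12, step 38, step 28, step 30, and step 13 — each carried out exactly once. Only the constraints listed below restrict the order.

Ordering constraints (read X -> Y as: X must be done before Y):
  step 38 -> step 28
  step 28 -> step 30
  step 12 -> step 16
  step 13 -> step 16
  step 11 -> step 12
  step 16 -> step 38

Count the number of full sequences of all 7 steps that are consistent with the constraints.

3

The steps with no prerequisites are step 11, step 13; any of them can be placed first.
Enumerating by repeatedly choosing an available step (one whose prerequisites are all placed) gives 3 distinct complete orderings.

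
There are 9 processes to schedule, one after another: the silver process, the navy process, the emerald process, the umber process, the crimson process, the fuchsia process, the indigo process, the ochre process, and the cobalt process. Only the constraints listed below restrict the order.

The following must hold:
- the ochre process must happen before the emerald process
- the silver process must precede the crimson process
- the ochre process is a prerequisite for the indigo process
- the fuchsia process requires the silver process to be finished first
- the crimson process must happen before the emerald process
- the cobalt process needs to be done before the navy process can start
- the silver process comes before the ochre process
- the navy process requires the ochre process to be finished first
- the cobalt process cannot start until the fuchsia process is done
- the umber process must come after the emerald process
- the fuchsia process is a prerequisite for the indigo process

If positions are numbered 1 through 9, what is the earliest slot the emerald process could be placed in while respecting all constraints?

Working backwards through the constraints from the emerald process, its full set of required predecessors is the silver process, the crimson process, the ochre process — 3 of them.
With 3 mandatory predecessors, the earliest the emerald process can sit is position 3+1 = 4, and placing just those 3 first achieves it.

4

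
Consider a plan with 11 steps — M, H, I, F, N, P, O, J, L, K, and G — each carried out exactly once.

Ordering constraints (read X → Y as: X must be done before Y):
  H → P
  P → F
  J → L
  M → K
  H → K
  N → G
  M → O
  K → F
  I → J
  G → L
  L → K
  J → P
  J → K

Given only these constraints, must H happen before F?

Yes

Following the dependencies: H → K → F.
Hence H necessarily comes before F.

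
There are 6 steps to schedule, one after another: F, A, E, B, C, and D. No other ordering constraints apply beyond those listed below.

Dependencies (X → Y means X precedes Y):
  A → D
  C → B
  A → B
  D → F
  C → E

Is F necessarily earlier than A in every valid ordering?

No

The constraints actually force A before F (via A → D → F), not the other way around.
So F does not have to come before A — it cannot.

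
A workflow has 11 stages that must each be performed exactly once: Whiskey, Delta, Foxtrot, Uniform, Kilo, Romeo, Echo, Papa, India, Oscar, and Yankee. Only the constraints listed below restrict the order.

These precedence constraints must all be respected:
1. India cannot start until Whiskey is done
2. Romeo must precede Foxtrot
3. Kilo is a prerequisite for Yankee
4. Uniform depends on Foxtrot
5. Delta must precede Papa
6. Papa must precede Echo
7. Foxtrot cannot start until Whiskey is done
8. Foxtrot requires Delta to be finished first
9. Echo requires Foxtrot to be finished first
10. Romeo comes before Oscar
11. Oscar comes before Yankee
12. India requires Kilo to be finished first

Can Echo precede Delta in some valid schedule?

No

Following Delta → Foxtrot → Echo, Delta must precede Echo in every valid ordering.
So no valid ordering can have Echo before Delta.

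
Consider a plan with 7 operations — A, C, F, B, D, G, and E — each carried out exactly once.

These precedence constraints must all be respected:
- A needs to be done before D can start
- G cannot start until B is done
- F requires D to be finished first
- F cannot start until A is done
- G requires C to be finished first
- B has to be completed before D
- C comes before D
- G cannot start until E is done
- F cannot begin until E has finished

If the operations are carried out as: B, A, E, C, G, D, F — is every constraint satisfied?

Yes

Every stated constraint is respected: B sits at position 1, ahead of D at position 6, and each of the other listed pairs likewise has the predecessor earlier in the sequence.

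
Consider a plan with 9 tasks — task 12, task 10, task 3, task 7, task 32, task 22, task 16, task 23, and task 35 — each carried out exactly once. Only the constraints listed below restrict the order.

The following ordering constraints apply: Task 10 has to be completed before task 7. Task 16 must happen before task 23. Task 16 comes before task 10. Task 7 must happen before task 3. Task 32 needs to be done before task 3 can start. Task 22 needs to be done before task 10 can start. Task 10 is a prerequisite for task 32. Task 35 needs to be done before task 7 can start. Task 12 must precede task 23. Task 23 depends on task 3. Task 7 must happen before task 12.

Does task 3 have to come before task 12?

Nothing in the constraints links task 3 and task 12; they are unordered relative to each other.
There exist valid orderings with task 12 before task 3, so task 3 is not required to come first.

No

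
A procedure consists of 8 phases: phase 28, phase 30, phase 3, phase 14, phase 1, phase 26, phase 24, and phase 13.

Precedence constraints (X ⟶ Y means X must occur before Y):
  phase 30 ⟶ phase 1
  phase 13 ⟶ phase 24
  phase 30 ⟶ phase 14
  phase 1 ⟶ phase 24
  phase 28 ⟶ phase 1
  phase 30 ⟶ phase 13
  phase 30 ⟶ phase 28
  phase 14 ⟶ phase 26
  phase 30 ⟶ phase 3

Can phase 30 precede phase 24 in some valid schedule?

Every valid ordering already has phase 30 before phase 24 (the constraints require it), so in particular at least one does.

Yes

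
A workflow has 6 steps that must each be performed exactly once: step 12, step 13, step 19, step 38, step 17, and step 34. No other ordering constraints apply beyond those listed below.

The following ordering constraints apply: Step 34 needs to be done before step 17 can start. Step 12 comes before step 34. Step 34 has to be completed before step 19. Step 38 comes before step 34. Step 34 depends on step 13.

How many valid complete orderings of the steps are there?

12

3 steps have no prerequisites (step 12, step 13, step 38), so any of them could come first.
Systematically extending each partial ordering one step at a time and counting, there are 12 complete orderings.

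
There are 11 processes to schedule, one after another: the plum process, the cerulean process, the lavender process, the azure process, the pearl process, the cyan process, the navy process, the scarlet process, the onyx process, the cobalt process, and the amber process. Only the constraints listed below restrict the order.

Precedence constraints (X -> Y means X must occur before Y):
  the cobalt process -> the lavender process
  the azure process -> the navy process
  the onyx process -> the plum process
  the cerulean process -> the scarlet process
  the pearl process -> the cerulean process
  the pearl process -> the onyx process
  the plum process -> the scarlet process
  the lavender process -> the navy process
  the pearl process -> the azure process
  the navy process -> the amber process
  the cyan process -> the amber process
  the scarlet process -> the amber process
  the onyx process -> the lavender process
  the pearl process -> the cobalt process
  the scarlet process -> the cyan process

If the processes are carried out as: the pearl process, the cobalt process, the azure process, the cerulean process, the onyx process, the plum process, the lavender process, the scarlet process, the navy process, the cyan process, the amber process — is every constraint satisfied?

Every stated constraint is respected: the azure process sits at position 3, ahead of the navy process at position 9, and each of the other listed pairs likewise has the predecessor earlier in the sequence.

Yes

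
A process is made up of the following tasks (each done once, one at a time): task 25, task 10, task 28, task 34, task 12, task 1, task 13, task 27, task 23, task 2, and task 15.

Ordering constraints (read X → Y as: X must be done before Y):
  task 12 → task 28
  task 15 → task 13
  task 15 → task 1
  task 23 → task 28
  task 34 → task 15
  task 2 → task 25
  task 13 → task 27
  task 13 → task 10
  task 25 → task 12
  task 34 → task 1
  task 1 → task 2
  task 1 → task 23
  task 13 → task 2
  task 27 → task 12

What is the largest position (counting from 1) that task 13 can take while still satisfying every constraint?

Following every chain forward from task 13, the tasks that must come later are task 25, task 10, task 28, task 12, task 27, task 2 — 6 of them.
With 6 mandatory successors out of 11 tasks total, the latest slot for task 13 is 11−6 = 5, and it's reachable by doing all non-successors before task 13.

5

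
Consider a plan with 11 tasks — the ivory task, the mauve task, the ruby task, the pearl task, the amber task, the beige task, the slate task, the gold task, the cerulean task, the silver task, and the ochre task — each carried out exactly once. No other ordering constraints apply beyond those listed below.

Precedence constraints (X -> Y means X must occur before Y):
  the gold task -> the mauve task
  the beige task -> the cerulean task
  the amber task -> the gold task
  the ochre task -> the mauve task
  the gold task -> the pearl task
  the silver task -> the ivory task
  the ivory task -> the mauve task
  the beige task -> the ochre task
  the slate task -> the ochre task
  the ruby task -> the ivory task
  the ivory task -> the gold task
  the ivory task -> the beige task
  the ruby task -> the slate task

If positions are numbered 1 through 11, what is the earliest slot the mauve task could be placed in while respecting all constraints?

9

Working backwards through the constraints from the mauve task, its full set of required predecessors is the ivory task, the ruby task, the amber task, the beige task, the slate task, the gold task, the silver task, the ochre task — 8 of them.
So at minimum 8 tasks come before the mauve task, putting the mauve task no earlier than position 9. That position is achievable by scheduling exactly those predecessors first.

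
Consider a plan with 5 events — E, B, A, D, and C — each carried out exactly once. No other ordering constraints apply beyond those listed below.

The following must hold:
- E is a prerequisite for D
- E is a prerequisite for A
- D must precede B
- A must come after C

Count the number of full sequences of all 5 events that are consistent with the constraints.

2 events have no prerequisites (E, C), so any of them could come first.
Enumerating by repeatedly choosing an available event (one whose prerequisites are all placed) gives 9 distinct complete orderings.

9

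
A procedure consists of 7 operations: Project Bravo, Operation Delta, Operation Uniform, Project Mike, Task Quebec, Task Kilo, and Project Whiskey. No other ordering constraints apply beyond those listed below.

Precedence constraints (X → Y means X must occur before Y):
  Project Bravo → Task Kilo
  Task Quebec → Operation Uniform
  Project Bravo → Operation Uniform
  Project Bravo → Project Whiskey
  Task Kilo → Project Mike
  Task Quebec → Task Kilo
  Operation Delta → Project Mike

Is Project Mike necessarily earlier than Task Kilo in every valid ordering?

No

In fact the dependencies run the other way: Task Kilo → Project Mike.
So Project Mike does not have to come before Task Kilo — it cannot.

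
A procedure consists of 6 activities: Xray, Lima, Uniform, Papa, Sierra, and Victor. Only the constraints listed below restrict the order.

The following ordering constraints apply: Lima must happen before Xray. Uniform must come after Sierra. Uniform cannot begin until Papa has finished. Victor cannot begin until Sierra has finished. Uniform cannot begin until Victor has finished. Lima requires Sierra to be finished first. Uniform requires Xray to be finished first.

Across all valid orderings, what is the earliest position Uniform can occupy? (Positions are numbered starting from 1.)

The activities that are forced before Uniform, directly or transitively, are Xray, Lima, Papa, Sierra, Victor. That's 5 activities.
So at minimum 5 activities come before Uniform, putting Uniform no earlier than position 6. That position is achievable by scheduling exactly those predecessors first.

6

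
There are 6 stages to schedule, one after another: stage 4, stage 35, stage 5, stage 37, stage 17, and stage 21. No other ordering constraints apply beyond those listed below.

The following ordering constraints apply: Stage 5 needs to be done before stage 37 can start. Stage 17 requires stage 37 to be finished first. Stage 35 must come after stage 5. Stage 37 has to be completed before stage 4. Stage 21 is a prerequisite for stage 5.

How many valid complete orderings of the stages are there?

8

Only stage 21 has no prerequisites, so it must go first.
Systematically extending each partial ordering one stage at a time and counting, there are 8 complete orderings.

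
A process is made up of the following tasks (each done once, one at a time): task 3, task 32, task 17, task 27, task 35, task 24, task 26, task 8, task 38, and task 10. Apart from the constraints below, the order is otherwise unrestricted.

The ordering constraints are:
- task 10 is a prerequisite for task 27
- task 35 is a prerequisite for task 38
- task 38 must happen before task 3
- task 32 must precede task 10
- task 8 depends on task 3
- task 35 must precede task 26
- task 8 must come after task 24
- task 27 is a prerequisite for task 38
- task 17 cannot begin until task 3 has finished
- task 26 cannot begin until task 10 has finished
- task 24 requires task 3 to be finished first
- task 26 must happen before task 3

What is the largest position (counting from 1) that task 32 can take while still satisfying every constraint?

The tasks that are forced after task 32, directly or by a chain of constraints, are task 3, task 17, task 27, task 24, task 26, task 8, task 38, task 10. That's 8 tasks.
With 8 mandatory successors out of 10 tasks total, the latest slot for task 32 is 10−8 = 2, and it's reachable by doing all non-successors before task 32.

2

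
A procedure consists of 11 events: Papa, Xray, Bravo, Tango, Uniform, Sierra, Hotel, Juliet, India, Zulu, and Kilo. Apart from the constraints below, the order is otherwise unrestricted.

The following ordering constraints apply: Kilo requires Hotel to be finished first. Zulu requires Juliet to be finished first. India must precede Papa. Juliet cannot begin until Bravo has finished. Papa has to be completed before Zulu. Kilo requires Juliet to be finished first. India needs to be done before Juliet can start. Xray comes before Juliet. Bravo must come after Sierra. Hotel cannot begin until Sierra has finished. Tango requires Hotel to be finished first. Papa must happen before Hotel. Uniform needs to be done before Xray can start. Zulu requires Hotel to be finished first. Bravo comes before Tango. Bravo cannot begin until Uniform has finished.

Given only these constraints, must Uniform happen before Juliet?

There is a constraint chain Uniform → Xray → Juliet.
That forces Uniform before Juliet in every valid schedule.

Yes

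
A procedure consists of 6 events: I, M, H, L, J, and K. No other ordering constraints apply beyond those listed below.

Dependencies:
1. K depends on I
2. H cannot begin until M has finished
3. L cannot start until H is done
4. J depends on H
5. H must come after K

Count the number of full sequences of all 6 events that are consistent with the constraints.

6

The events with no prerequisites are I, M; any of them can be placed first.
Systematically extending each partial ordering one event at a time and counting, there are 6 complete orderings.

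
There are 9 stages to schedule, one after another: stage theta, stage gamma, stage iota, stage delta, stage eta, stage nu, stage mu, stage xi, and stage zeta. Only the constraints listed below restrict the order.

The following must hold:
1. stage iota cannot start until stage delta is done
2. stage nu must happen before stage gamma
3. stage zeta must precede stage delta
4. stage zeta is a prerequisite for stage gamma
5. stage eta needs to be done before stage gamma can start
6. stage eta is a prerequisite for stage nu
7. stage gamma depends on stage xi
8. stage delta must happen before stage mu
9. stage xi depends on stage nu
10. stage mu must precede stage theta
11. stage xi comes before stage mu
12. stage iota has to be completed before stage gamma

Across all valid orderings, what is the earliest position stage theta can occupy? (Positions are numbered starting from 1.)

7

The stages that are forced before stage theta, directly or transitively, are stage delta, stage eta, stage nu, stage mu, stage xi, stage zeta. That's 6 stages.
So at minimum 6 stages come before stage theta, putting stage theta no earlier than position 7. That position is achievable by scheduling exactly those predecessors first.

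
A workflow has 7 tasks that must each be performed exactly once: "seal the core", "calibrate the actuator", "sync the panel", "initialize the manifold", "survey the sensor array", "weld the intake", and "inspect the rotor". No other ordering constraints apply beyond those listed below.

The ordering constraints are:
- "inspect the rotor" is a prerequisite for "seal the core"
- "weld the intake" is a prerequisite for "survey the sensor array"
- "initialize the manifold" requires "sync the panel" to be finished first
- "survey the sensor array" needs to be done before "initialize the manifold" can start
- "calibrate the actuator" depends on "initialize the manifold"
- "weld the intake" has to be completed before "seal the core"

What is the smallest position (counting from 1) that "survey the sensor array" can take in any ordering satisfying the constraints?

2

The only task forced before "survey the sensor array" (directly or transitively) is "weld the intake".
With 1 mandatory predecessor, the earliest "survey the sensor array" can sit is position 1+1 = 2, and placing just that one first achieves it.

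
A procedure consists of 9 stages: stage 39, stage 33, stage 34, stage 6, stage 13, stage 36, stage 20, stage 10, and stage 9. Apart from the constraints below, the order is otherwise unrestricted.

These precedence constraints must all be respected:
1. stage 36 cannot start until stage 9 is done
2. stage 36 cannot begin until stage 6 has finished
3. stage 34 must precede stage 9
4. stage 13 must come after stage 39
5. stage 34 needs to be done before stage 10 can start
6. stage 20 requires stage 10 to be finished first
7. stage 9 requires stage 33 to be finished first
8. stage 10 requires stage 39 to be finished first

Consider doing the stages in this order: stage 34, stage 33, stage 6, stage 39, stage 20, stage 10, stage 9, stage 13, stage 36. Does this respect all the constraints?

No

Here stage 10 comes after stage 20.
But one of the constraints requires stage 10 before stage 20, so this ordering violates it.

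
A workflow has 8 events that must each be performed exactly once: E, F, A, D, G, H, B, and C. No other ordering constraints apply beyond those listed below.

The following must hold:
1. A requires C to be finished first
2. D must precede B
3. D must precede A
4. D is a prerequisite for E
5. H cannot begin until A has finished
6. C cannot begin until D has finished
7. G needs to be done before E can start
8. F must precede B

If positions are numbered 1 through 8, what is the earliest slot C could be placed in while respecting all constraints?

2

The only event forced before C (directly or transitively) is D.
So at minimum 1 event comes before C, putting C no earlier than position 2. That position is achievable by scheduling exactly that predecessor first.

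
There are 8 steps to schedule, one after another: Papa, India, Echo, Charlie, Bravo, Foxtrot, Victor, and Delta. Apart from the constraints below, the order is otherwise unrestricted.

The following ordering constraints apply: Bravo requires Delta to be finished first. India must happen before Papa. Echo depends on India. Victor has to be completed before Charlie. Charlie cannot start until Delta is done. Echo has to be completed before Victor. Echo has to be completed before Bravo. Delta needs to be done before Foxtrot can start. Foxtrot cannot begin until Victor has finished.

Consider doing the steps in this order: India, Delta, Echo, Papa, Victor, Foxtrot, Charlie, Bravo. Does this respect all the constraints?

Yes

Checking each listed constraint against this order: for instance, Delta is in position 2 and Bravo in position 8, so that constraint holds — and the remaining constraints check out the same way.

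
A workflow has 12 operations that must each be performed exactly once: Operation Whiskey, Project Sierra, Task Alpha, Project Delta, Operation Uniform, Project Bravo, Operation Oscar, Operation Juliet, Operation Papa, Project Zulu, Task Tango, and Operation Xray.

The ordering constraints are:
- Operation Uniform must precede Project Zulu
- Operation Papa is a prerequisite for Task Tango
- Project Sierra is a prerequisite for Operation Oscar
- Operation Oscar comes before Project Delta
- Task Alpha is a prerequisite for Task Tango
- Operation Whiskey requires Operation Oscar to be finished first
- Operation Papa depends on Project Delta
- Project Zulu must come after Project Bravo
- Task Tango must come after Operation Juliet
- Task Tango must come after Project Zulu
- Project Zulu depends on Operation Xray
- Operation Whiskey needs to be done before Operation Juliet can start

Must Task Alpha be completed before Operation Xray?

No

No chain of constraints connects Task Alpha to Operation Xray in either direction.
There exist valid orderings with Operation Xray before Task Alpha, so Task Alpha is not required to come first.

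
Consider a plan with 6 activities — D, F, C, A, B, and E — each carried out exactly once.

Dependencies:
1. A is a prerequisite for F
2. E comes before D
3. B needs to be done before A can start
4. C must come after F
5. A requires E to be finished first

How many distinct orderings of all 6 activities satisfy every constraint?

9

2 activities have no prerequisites (B, E), so any of them could come first.
Enumerating by repeatedly choosing an available activity (one whose prerequisites are all placed) gives 9 distinct complete orderings.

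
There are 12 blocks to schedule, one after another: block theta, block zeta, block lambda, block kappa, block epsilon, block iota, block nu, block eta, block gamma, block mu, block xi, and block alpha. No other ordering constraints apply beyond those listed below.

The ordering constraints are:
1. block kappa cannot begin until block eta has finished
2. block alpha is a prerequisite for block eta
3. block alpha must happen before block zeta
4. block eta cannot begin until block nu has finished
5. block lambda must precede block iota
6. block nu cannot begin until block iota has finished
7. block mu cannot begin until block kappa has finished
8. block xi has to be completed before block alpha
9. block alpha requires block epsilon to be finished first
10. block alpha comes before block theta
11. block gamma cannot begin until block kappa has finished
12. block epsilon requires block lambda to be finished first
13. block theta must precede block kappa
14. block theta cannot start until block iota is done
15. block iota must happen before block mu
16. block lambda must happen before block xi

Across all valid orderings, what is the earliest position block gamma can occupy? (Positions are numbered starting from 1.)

Every block that must precede block gamma has to come before it. Tracing all chains that end at block gamma, those blocks are: block theta, block lambda, block kappa, block epsilon, block iota, block nu, block eta, block xi, block alpha — 9 in total.
With 9 mandatory predecessors, the earliest block gamma can sit is position 9+1 = 10, and placing just those 9 first achieves it.

10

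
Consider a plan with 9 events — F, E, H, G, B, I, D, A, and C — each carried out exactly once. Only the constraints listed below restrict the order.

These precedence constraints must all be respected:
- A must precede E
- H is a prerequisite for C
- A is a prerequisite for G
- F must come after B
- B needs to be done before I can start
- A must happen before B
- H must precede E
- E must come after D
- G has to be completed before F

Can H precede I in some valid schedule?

Nothing in the constraints forces I before H — there is no chain from I to H.
So a valid ordering placing H earlier than I exists.

Yes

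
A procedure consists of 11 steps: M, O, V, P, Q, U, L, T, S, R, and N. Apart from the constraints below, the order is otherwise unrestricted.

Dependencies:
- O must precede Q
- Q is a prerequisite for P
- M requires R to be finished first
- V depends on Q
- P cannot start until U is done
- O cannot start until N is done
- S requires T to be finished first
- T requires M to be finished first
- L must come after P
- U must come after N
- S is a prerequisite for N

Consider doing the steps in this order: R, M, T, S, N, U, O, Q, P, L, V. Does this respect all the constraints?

Yes

Checking each listed constraint against this order: for instance, Q is in position 8 and V in position 11, so that constraint holds — and the remaining constraints check out the same way.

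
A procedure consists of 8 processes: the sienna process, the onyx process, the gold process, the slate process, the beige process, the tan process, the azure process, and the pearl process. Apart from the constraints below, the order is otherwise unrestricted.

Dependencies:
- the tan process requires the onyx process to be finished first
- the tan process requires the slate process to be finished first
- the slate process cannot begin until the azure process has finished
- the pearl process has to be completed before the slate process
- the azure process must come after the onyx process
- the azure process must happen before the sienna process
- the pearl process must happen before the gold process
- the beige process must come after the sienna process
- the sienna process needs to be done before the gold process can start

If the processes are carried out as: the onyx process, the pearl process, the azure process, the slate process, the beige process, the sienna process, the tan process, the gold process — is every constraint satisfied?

The sequence places the beige process ahead of the sienna process.
But one of the constraints requires the sienna process before the beige process, so this ordering violates it.

No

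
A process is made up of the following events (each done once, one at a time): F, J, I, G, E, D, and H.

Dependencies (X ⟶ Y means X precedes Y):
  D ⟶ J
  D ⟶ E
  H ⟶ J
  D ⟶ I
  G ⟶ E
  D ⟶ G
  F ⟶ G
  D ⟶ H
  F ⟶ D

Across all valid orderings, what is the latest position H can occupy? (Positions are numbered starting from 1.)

Following the constraints forward from H, its only required successor is J.
So at least 1 event follows H, putting H no later than position 6. That position is achievable by scheduling everything else first.

6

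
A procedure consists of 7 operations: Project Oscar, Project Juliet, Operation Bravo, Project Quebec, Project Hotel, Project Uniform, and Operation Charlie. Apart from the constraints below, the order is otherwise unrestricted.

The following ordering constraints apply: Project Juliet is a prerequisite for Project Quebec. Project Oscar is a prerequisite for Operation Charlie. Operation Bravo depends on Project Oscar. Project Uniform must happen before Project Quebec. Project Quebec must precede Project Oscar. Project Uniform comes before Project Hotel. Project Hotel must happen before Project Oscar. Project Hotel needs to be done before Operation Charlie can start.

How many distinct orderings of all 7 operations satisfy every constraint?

10

The operations with no prerequisites are Project Juliet, Project Uniform; any of them can be placed first.
Counting all ways to extend the partial order to a total order gives 10.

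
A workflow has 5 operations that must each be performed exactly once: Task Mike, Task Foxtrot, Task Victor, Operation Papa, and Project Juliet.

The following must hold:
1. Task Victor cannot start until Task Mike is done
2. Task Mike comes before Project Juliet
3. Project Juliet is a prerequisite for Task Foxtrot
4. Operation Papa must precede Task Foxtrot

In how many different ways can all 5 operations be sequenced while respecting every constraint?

The operations with no prerequisites are Task Mike, Operation Papa; any of them can be placed first.
Systematically extending each partial ordering one operation at a time and counting, there are 11 complete orderings.

11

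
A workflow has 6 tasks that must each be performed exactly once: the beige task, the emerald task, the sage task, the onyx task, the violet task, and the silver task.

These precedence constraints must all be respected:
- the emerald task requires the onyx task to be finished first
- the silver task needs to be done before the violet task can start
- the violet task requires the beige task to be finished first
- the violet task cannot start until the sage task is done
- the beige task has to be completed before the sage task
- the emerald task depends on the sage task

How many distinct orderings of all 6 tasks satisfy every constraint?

30

3 tasks have no prerequisites (the beige task, the onyx task, the silver task), so any of them could come first.
Counting all ways to extend the partial order to a total order gives 30.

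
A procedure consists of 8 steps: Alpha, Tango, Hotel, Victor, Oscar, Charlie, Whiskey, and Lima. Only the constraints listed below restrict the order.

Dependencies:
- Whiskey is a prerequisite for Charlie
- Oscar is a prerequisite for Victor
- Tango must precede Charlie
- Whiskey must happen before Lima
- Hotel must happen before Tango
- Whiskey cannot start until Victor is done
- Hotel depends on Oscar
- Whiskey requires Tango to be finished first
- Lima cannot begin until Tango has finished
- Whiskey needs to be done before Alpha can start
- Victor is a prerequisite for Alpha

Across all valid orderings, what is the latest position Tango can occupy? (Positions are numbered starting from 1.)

4

Following every chain forward from Tango, the steps that must come later are Alpha, Charlie, Whiskey, Lima — 4 of them.
So at least 4 steps follow Tango, putting Tango no later than position 4. That position is achievable by scheduling everything else first.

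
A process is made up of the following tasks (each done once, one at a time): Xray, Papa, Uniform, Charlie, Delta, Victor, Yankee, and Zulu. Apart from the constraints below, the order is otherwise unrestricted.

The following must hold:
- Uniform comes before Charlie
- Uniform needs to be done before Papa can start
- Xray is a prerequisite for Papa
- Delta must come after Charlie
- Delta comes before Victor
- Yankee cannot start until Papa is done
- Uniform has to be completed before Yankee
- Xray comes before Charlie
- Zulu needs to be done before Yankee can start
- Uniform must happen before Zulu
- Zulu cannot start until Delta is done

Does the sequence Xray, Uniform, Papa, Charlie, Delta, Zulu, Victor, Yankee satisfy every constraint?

Checking each listed constraint against this order: for instance, Uniform is in position 2 and Yankee in position 8, so that constraint holds — and the remaining constraints check out the same way.

Yes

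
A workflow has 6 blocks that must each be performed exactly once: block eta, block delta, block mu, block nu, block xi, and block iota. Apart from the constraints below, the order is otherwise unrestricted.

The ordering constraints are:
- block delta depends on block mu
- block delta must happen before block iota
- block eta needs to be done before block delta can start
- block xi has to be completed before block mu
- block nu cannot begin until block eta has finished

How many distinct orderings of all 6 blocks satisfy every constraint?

12

The blocks with no prerequisites are block eta, block xi; any of them can be placed first.
Counting all ways to extend the partial order to a total order gives 12.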